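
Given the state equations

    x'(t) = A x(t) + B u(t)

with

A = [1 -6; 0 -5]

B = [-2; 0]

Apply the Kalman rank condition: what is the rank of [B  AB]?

1

AB = [[-2], [0]]
Controllability matrix C = [B  AB] = [[-2, -2], [0, 0]]
Every column of C is a scalar multiple of column 1 = [-2, 0] (multipliers 1, 1), so the columns span a one-dimensional space.
C ≠ 0, hence rank(C) = 1.
rank(C) = 1 < n = 2, so the pair (A, B) is not completely controllable.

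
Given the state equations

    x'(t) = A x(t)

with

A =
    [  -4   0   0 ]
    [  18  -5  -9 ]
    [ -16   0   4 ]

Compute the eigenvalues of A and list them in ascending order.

det(sI - A) = s^3 - (tr A)s^2 + (M11 + M22 + M33)s - det A, where Mii is the 2×2 principal minor of A obtained by deleting row i and column i.
tr A = (-4) + (-5) + 4 = -5; M11 = (-5)·4 - (-9)·0 = -20 - 0 = -20; M22 = (-4)·4 - 0·(-16) = -16 - 0 = -16; M33 = (-4)·(-5) - 0·18 = 20 - 0 = 20; sum of minors = -16.
det A = (-4)·((-5)·4 - (-9)·0) - 0·(18·4 - (-9)·(-16)) + 0·(18·0 - (-5)·(-16)) = (-4)·(-20) - 0·(-72) + 0·(-80) = 80.
So p(s) = det(sI - A) = s^3 + 5s^2 - 16s - 80.
Rational-root test: any integer root divides -80. Testing small divisors, s = -4 works: p(-4) = -64 + 80 + 64 + (-80) = 0, so (s + 4) is a factor.
Dividing, p(s) = (s + 4)(s^2 + s - 20).
Factor s^2 + s - 20: two numbers with sum -1 and product -20 are 4 and -5, so s^2 + s - 20 = (s - 4)(s + 5).
Hence p(s) = (s - 4) (s + 4) (s + 5), with roots -5, -4, 4.
At least one eigenvalue has non-negative real part, so the system is not asymptotically stable.

-5, -4, 4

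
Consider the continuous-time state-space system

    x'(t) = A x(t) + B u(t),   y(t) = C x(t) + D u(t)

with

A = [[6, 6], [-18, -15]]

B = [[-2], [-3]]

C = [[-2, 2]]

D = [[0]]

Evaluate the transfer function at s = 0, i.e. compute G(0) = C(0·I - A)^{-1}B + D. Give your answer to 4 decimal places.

11.3333

G(0) = C(-A)^{-1}B + D = -C A^{-1} B + D.
det A = 18, so A^{-1} = (1/18)·adj(A) = [[-5/6, -1/3], [1, 1/3]]
A^{-1} B = [8/3, -3]^T
C A^{-1} B = -34/3
G(0) = D - C A^{-1} B = 0 - (-34/3) = 34/3 ≈ 11.3333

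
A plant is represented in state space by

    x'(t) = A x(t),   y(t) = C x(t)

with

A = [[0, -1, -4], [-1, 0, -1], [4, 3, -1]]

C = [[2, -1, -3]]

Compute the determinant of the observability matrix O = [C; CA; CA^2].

CA = [[-11, -11, -4]]
CA^2 = [[-5, -1, 59]]
Observability matrix O = [C; CA; CA^2] = [[2, -1, -3], [-11, -11, -4], [-5, -1, 59]]
Expanding along the first row, det(O) = 2·((-11)·59 - (-4)·(-1)) - (-1)·((-11)·59 - (-4)·(-5)) + (-3)·((-11)·(-1) - (-11)·(-5)) = 2·(-653) - (-1)·(-669) + (-3)·(-44) = -1843
Since det(O) ≠ 0, rank(O) = 3 and the system is completely observable.

-1843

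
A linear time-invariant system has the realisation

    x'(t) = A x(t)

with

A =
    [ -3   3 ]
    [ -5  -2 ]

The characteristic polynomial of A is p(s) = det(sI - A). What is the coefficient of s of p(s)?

For a 2×2 matrix, det(sI - A) = s^2 - (tr A)s + det A.
tr A = -5, det A = 21.
So p(s) = s^2 + 5s + 21.
The coefficient of s is 5.

5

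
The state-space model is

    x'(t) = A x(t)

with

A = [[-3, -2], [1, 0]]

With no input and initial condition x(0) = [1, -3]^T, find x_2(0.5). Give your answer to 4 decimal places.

det(sI - A) = s^2 - (tr A)s + det A, with tr A = (-3) + 0 = -3 and det A = (-3)·0 - (-2)·1 = 0 - (-2) = 2.
So p(s) = det(sI - A) = s^2 + 3s + 2.
Factor s^2 + 3s + 2: two numbers with sum -3 and product 2 are -1 and -2, so s^2 + 3s + 2 = (s + 1)(s + 2).
Hence p(s) = (s + 1) (s + 2), with roots -2, -1.
The eigenvalues -2, -1 are distinct and real, so A is diagonalisable and x(t) = e^{At} x(0) = V diag(e^{λ_i t}) V^{-1} x(0), where the columns of V are the eigenvectors.
λ = -2: A - (-2)I = [[-1, -2], [1, 2]]. Row 1 gives (-1)·v1 + (-2)·v2 = 0, so take v_1 = [-2, 1]^T.
λ = -1: A - (-1)I = [[-2, -2], [1, 1]]. Row 1 gives (-2)·v1 + (-2)·v2 = 0, so take v_2 = [-1, 1]^T.
V = [v_1 v_2] = [[-2, -1], [1, 1]] has det V = -1, so V^{-1} = adj(V)/det V = [[-1, -1], [1, 2]].
Modal coordinates z(0) = V^{-1} x(0): (-1)·1 + (-1)·(-3) = 2; 1·1 + 2·(-3) = -5; so z(0) = [2, -5]^T.
x_2(t) = Σ_i (v_i)_2 · z_i(0) · e^{λ_i t} (row 2 of V times the modal terms).
x_2(0.5) = 1·2·e^{-2·0.5} + 1·(-5)·e^{-1·0.5} = 2·0.367879 + (-5)·0.606531 = -2.2969.

-2.2969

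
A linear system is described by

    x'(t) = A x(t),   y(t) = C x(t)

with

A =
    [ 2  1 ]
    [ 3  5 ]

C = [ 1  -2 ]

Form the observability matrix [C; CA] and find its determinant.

CA = [[-4, -9]]
Observability matrix O = [C; CA] = [[1, -2], [-4, -9]]
det(O) = 1·(-9) - (-2)·(-4) = -9 - 8 = -17
Since det(O) ≠ 0, rank(O) = 2 and the system is completely observable.

-17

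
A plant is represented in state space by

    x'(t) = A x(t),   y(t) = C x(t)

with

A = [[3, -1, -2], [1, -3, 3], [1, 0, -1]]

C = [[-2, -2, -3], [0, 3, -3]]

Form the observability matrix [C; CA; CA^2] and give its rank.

CA = [[-11, 8, 1], [0, -9, 12]]
CA^2 = [[-24, -13, 45], [3, 27, -39]]
Observability matrix O = [C; CA; CA^2] = [[-2, -2, -3], [0, 3, -3], [-11, 8, 1], [0, -9, 12], [-24, -13, 45], [3, 27, -39]]
Take the 3×3 submatrix of O formed by rows 1, 2, 3: [[-2, -2, -3], [0, 3, -3], [-11, 8, 1]]. Its determinant is (-2)·(3·1 - (-3)·8) - (-2)·(0·1 - (-3)·(-11)) + (-3)·(0·8 - 3·(-11)) = (-2)·27 - (-2)·(-33) + (-3)·33 = -219 ≠ 0.
So rank(O) ≥ 3; since O has 3 columns, rank(O) = 3.
rank(O) = 3 = n, so the pair (A, C) is completely observable.

3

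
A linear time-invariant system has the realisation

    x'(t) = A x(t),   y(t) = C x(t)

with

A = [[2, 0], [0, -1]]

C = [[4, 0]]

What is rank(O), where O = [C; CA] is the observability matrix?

CA = [[8, 0]]
Observability matrix O = [C; CA] = [[4, 0], [8, 0]]
Every row of O is a scalar multiple of row 1 = [4, 0] (multipliers 1, 2), so the rows span a one-dimensional space.
O ≠ 0, hence rank(O) = 1.
rank(O) = 1 < n = 2, so the pair (A, C) is not completely observable.

1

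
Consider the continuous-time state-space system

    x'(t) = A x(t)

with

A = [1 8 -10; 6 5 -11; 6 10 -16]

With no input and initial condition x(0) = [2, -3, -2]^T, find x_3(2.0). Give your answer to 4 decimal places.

det(sI - A) = s^3 - (tr A)s^2 + (M11 + M22 + M33)s - det A, where Mii is the 2×2 principal minor of A obtained by deleting row i and column i.
tr A = 1 + 5 + (-16) = -10; M11 = 5·(-16) - (-11)·10 = -80 - (-110) = 30; M22 = 1·(-16) - (-10)·6 = -16 - (-60) = 44; M33 = 1·5 - 8·6 = 5 - 48 = -43; sum of minors = 31.
det A = 1·(5·(-16) - (-11)·10) - 8·(6·(-16) - (-11)·6) + (-10)·(6·10 - 5·6) = 1·30 - 8·(-30) + (-10)·30 = -30.
So p(s) = det(sI - A) = s^3 + 10s^2 + 31s + 30.
Rational-root test: any integer root divides 30. Testing small divisors, s = -2 works: p(-2) = -8 + 40 + (-62) + 30 = 0, so (s + 2) is a factor.
Dividing, p(s) = (s + 2)(s^2 + 8s + 15).
Factor s^2 + 8s + 15: two numbers with sum -8 and product 15 are -3 and -5, so s^2 + 8s + 15 = (s + 3)(s + 5).
Hence p(s) = (s + 2) (s + 3) (s + 5), with roots -5, -3, -2.
The eigenvalues -5, -3, -2 are distinct and real, so A is diagonalisable and x(t) = e^{At} x(0) = V diag(e^{λ_i t}) V^{-1} x(0), where the columns of V are the eigenvectors.
λ = -5: A - (-5)I = [[6, 8, -10], [6, 10, -11], [6, 10, -11]]. v must be orthogonal to every row; (row 1) × (row 2) = [12, 6, 12], so take v_1 = [-2, -1, -2]^T.
λ = -3: A - (-3)I = [[4, 8, -10], [6, 8, -11], [6, 10, -13]]. v must be orthogonal to every row; (row 1) × (row 2) = [-8, -16, -16], so take v_2 = [1, 2, 2]^T.
λ = -2: A - (-2)I = [[3, 8, -10], [6, 7, -11], [6, 10, -14]]. v must be orthogonal to every row; (row 1) × (row 2) = [-18, -27, -27], so take v_3 = [-2, -3, -3]^T.
V = [v_1 v_2 v_3] = [[-2, 1, -2], [-1, 2, -3], [-2, 2, -3]] has det V = -1, so V^{-1} = adj(V)/det V = [[0, 1, -1], [-3, -2, 4], [-2, -2, 3]].
Modal coordinates z(0) = V^{-1} x(0): 0·2 + 1·(-3) + (-1)·(-2) = -1; (-3)·2 + (-2)·(-3) + 4·(-2) = -8; (-2)·2 + (-2)·(-3) + 3·(-2) = -4; so z(0) = [-1, -8, -4]^T.
x_3(t) = Σ_i (v_i)_3 · z_i(0) · e^{λ_i t} (row 3 of V times the modal terms).
x_3(2.0) = (-2)·(-1)·e^{-5·2.0} + 2·(-8)·e^{-3·2.0} + (-3)·(-4)·e^{-2·2.0} = 2·0.000045 + (-16)·0.002479 + 12·0.018316 = 0.1802.

0.1802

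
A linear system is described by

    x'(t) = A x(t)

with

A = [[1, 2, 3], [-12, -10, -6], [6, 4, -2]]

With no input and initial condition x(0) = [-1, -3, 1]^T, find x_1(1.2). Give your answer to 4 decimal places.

det(sI - A) = s^3 - (tr A)s^2 + (M11 + M22 + M33)s - det A, where Mii is the 2×2 principal minor of A obtained by deleting row i and column i.
tr A = 1 + (-10) + (-2) = -11; M11 = (-10)·(-2) - (-6)·4 = 20 - (-24) = 44; M22 = 1·(-2) - 3·6 = -2 - 18 = -20; M33 = 1·(-10) - 2·(-12) = -10 - (-24) = 14; sum of minors = 38.
det A = 1·((-10)·(-2) - (-6)·4) - 2·((-12)·(-2) - (-6)·6) + 3·((-12)·4 - (-10)·6) = 1·44 - 2·60 + 3·12 = -40.
So p(s) = det(sI - A) = s^3 + 11s^2 + 38s + 40.
Rational-root test: any integer root divides 40. Testing small divisors, s = -2 works: p(-2) = -8 + 44 + (-76) + 40 = 0, so (s + 2) is a factor.
Dividing, p(s) = (s + 2)(s^2 + 9s + 20).
Factor s^2 + 9s + 20: two numbers with sum -9 and product 20 are -4 and -5, so s^2 + 9s + 20 = (s + 4)(s + 5).
Hence p(s) = (s + 2) (s + 4) (s + 5), with roots -5, -4, -2.
The eigenvalues -5, -4, -2 are distinct and real, so A is diagonalisable and x(t) = e^{At} x(0) = V diag(e^{λ_i t}) V^{-1} x(0), where the columns of V are the eigenvectors.
λ = -5: A - (-5)I = [[6, 2, 3], [-12, -5, -6], [6, 4, 3]]. v must be orthogonal to every row; (row 1) × (row 2) = [3, 0, -6], so take v_1 = [1, 0, -2]^T.
λ = -4: A - (-4)I = [[5, 2, 3], [-12, -6, -6], [6, 4, 2]]. v must be orthogonal to every row; (row 1) × (row 2) = [6, -6, -6], so take v_2 = [-1, 1, 1]^T.
λ = -2: A - (-2)I = [[3, 2, 3], [-12, -8, -6], [6, 4, 0]]. v must be orthogonal to every row; (row 1) × (row 2) = [12, -18, 0], so take v_3 = [2, -3, 0]^T.
V = [v_1 v_2 v_3] = [[1, -1, 2], [0, 1, -3], [-2, 1, 0]] has det V = 1, so V^{-1} = adj(V)/det V = [[3, 2, 1], [6, 4, 3], [2, 1, 1]].
Modal coordinates z(0) = V^{-1} x(0): 3·(-1) + 2·(-3) + 1·1 = -8; 6·(-1) + 4·(-3) + 3·1 = -15; 2·(-1) + 1·(-3) + 1·1 = -4; so z(0) = [-8, -15, -4]^T.
x_1(t) = Σ_i (v_i)_1 · z_i(0) · e^{λ_i t} (row 1 of V times the modal terms).
x_1(1.2) = 1·(-8)·e^{-5·1.2} + (-1)·(-15)·e^{-4·1.2} + 2·(-4)·e^{-2·1.2} = (-8)·0.002479 + 15·0.008230 + (-8)·0.090718 = -0.6221.

-0.6221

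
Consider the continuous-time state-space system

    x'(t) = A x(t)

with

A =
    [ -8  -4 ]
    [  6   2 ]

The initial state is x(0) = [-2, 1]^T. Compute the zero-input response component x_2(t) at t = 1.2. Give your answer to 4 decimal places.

-0.2392

det(sI - A) = s^2 - (tr A)s + det A, with tr A = (-8) + 2 = -6 and det A = (-8)·2 - (-4)·6 = -16 - (-24) = 8.
So p(s) = det(sI - A) = s^2 + 6s + 8.
Factor s^2 + 6s + 8: two numbers with sum -6 and product 8 are -2 and -4, so s^2 + 6s + 8 = (s + 2)(s + 4).
Hence p(s) = (s + 2) (s + 4), with roots -4, -2.
The eigenvalues -4, -2 are distinct and real, so A is diagonalisable and x(t) = e^{At} x(0) = V diag(e^{λ_i t}) V^{-1} x(0), where the columns of V are the eigenvectors.
λ = -4: A - (-4)I = [[-4, -4], [6, 6]]. Row 1 gives (-4)·v1 + (-4)·v2 = 0, so take v_1 = [-1, 1]^T.
λ = -2: A - (-2)I = [[-6, -4], [6, 4]]. Row 1 gives (-6)·v1 + (-4)·v2 = 0, so take v_2 = [2, -3]^T.
V = [v_1 v_2] = [[-1, 2], [1, -3]] has det V = 1, so V^{-1} = adj(V)/det V = [[-3, -2], [-1, -1]].
Modal coordinates z(0) = V^{-1} x(0): (-3)·(-2) + (-2)·1 = 4; (-1)·(-2) + (-1)·1 = 1; so z(0) = [4, 1]^T.
x_2(t) = Σ_i (v_i)_2 · z_i(0) · e^{λ_i t} (row 2 of V times the modal terms).
x_2(1.2) = 1·4·e^{-4·1.2} + (-3)·1·e^{-2·1.2} = 4·0.008230 + (-3)·0.090718 = -0.2392.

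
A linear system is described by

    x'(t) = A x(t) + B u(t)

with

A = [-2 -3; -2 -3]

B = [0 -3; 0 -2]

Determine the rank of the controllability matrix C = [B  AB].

AB = [[0, 12], [0, 12]]
Controllability matrix C = [B  AB] = [[0, -3, 0, 12], [0, -2, 0, 12]]
Take the 2×2 submatrix of C formed by columns 2, 4: [[-3, 12], [-2, 12]]. Its determinant is (-3)·12 - 12·(-2) = -36 - (-24) = -12 ≠ 0.
So rank(C) ≥ 2; since C has 2 rows, rank(C) = 2.
rank(C) = 2 = n, so the pair (A, B) is completely controllable.

2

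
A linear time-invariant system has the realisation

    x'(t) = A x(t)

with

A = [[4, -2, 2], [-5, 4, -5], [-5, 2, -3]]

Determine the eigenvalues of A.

-1, 2, 4

det(sI - A) = s^3 - (tr A)s^2 + (M11 + M22 + M33)s - det A, where Mii is the 2×2 principal minor of A obtained by deleting row i and column i.
tr A = 4 + 4 + (-3) = 5; M11 = 4·(-3) - (-5)·2 = -12 - (-10) = -2; M22 = 4·(-3) - 2·(-5) = -12 - (-10) = -2; M33 = 4·4 - (-2)·(-5) = 16 - 10 = 6; sum of minors = 2.
det A = 4·(4·(-3) - (-5)·2) - (-2)·((-5)·(-3) - (-5)·(-5)) + 2·((-5)·2 - 4·(-5)) = 4·(-2) - (-2)·(-10) + 2·10 = -8.
So p(s) = det(sI - A) = s^3 - 5s^2 + 2s + 8.
Rational-root test: any integer root divides 8. Testing small divisors, s = -1 works: p(-1) = -1 + (-5) + (-2) + 8 = 0, so (s + 1) is a factor.
Dividing, p(s) = (s + 1)(s^2 - 6s + 8).
Factor s^2 - 6s + 8: two numbers with sum 6 and product 8 are 4 and 2, so s^2 - 6s + 8 = (s - 4)(s - 2).
Hence p(s) = (s - 4) (s - 2) (s + 1), with roots -1, 2, 4.
At least one eigenvalue has non-negative real part, so the system is not asymptotically stable.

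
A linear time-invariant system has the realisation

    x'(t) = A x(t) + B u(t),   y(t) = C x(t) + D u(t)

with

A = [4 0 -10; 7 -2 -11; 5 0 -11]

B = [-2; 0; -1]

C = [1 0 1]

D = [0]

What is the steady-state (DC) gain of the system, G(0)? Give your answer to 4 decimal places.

G(0) = C(-A)^{-1}B + D = -C A^{-1} B + D.
det A = -12, so A^{-1} = (1/-12)·adj(A) = [[-11/6, 0, 5/3], [-11/6, -1/2, 13/6], [-5/6, 0, 2/3]]
A^{-1} B = [2, 3/2, 1]^T
C A^{-1} B = 3
G(0) = D - C A^{-1} B = 0 - (3) = -3

-3.0000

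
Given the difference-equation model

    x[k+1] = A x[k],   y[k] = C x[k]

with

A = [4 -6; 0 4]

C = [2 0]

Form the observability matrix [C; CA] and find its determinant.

-24

CA = [[8, -12]]
Observability matrix O = [C; CA] = [[2, 0], [8, -12]]
det(O) = 2·(-12) - 0·8 = -24 - 0 = -24
Since det(O) ≠ 0, rank(O) = 2 and the system is completely observable.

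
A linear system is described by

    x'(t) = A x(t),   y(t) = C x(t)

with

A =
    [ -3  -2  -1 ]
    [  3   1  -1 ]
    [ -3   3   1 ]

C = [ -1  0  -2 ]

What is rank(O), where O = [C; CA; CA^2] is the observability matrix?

CA = [[9, -4, -1]]
CA^2 = [[-36, -25, -6]]
Observability matrix O = [C; CA; CA^2] = [[-1, 0, -2], [9, -4, -1], [-36, -25, -6]]
det(O) = (-1)·((-4)·(-6) - (-1)·(-25)) - 0·(9·(-6) - (-1)·(-36)) + (-2)·(9·(-25) - (-4)·(-36)) = (-1)·(-1) - 0·(-90) + (-2)·(-369) = 739 ≠ 0, so rank(O) = 3.
rank(O) = 3 = n, so the pair (A, C) is completely observable.

3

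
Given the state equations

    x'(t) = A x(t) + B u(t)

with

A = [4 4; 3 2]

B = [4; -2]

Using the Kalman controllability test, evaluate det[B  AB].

48

AB = [[8], [8]]
Controllability matrix C = [B  AB] = [[4, 8], [-2, 8]]
det(C) = 4·8 - 8·(-2) = 32 - (-16) = 48
Since det(C) ≠ 0, rank(C) = 2 and the system is completely controllable.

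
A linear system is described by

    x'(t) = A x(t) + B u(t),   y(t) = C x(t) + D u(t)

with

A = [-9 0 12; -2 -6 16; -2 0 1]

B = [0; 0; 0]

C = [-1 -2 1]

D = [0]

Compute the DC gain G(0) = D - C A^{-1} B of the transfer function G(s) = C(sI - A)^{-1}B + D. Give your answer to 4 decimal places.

0.0000

G(0) = C(-A)^{-1}B + D = -C A^{-1} B + D.
det A = -90, so A^{-1} = (1/-90)·adj(A) = [[1/15, 0, -4/5], [1/3, -1/6, -4/3], [2/15, 0, -3/5]]
A^{-1} B = [0, 0, 0]^T
C A^{-1} B = 0
G(0) = D - C A^{-1} B = 0 - (0) = 0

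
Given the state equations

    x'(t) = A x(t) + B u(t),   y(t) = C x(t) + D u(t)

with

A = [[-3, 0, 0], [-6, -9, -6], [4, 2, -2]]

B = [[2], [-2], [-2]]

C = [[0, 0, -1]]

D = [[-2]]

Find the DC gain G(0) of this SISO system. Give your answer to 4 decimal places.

G(0) = C(-A)^{-1}B + D = -C A^{-1} B + D.
det A = -90, so A^{-1} = (1/-90)·adj(A) = [[-1/3, 0, 0], [2/5, -1/15, 1/5], [-4/15, -1/15, -3/10]]
A^{-1} B = [-2/3, 8/15, 1/5]^T
C A^{-1} B = -1/5
G(0) = D - C A^{-1} B = -2 - (-1/5) = -9/5 ≈ -1.8000

-1.8000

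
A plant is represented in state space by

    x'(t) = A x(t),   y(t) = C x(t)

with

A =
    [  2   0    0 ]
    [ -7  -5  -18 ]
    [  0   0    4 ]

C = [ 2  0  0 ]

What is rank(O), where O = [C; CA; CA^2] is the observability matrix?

CA = [[4, 0, 0]]
CA^2 = [[8, 0, 0]]
Observability matrix O = [C; CA; CA^2] = [[2, 0, 0], [4, 0, 0], [8, 0, 0]]
Every row of O is a scalar multiple of row 1 = [2, 0, 0] (multipliers 1, 2, 4), so the rows span a one-dimensional space.
O ≠ 0, hence rank(O) = 1.
rank(O) = 1 < n = 3, so the pair (A, C) is not completely observable.

1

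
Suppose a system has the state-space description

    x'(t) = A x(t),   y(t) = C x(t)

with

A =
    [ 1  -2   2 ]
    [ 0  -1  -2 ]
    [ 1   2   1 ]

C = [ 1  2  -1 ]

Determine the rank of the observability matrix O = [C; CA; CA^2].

3

CA = [[0, -6, -3]]
CA^2 = [[-3, 0, 9]]
Observability matrix O = [C; CA; CA^2] = [[1, 2, -1], [0, -6, -3], [-3, 0, 9]]
det(O) = 1·((-6)·9 - (-3)·0) - 2·(0·9 - (-3)·(-3)) + (-1)·(0·0 - (-6)·(-3)) = 1·(-54) - 2·(-9) + (-1)·(-18) = -18 ≠ 0, so rank(O) = 3.
rank(O) = 3 = n, so the pair (A, C) is completely observable.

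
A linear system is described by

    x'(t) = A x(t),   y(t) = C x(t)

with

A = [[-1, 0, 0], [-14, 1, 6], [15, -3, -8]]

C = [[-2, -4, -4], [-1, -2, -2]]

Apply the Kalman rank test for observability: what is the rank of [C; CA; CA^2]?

CA = [[-2, 8, 8], [-1, 4, 4]]
CA^2 = [[10, -16, -16], [5, -8, -8]]
Observability matrix O = [C; CA; CA^2] = [[-2, -4, -4], [-1, -2, -2], [-2, 8, 8], [-1, 4, 4], [10, -16, -16], [5, -8, -8]]
The columns c1, c2, c3 of O are linearly dependent: -c2 + c3 = 0 (check each entry), so rank(O) ≤ 2.
The 2×2 minor from rows 1, 3, columns 1, 2 is (-2)·8 - (-4)·(-2) = -16 - 8 = -24 ≠ 0, so rank(O) = 2.
rank(O) = 2 < n = 3, so the pair (A, C) is not completely observable.

2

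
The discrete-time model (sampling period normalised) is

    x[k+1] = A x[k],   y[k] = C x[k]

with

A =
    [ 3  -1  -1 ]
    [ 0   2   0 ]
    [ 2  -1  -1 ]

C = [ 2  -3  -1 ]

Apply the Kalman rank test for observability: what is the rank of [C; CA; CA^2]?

CA = [[4, -7, -1]]
CA^2 = [[10, -17, -3]]
Observability matrix O = [C; CA; CA^2] = [[2, -3, -1], [4, -7, -1], [10, -17, -3]]
The columns c1, c2, c3 of O are linearly dependent: 2·c1 + c2 + c3 = 0 (check each entry), so rank(O) ≤ 2.
The 2×2 minor from rows 1, 2, columns 1, 2 is 2·(-7) - (-3)·4 = -14 - (-12) = -2 ≠ 0, so rank(O) = 2.
rank(O) = 2 < n = 3, so the pair (A, C) is not completely observable.

2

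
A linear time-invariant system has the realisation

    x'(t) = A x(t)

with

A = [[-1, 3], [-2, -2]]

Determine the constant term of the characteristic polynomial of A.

8

For a 2×2 matrix, det(sI - A) = s^2 - (tr A)s + det A.
tr A = -3, det A = 8.
So p(s) = s^2 + 3s + 8.
The constant term is 8.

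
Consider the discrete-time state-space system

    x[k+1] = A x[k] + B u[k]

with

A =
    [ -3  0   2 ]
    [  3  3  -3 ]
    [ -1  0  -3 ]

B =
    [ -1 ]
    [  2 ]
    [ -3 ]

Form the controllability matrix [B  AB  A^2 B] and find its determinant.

1729

AB = [[-3], [12], [10]]
A^2B = [[29], [-3], [-27]]
Controllability matrix C = [B  AB  A^2B] = [[-1, -3, 29], [2, 12, -3], [-3, 10, -27]]
Expanding along the first row, det(C) = (-1)·(12·(-27) - (-3)·10) - (-3)·(2·(-27) - (-3)·(-3)) + 29·(2·10 - 12·(-3)) = (-1)·(-294) - (-3)·(-63) + 29·56 = 1729
Since det(C) ≠ 0, rank(C) = 3 and the system is completely controllable.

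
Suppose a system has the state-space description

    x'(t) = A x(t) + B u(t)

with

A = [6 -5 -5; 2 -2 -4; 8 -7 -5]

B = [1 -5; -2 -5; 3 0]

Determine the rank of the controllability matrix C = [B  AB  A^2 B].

AB = [[1, -5], [-6, 0], [7, -5]]
A^2B = [[1, -5], [-14, 10], [15, -15]]
Controllability matrix C = [B  AB  A^2B] = [[1, -5, 1, -5, 1, -5], [-2, -5, -6, 0, -14, 10], [3, 0, 7, -5, 15, -15]]
The rows r1, r2, r3 of C are linearly dependent: -r1 + r2 + r3 = 0 (check each entry), so rank(C) ≤ 2.
The 2×2 minor from rows 1, 2, columns 1, 2 is 1·(-5) - (-5)·(-2) = -5 - 10 = -15 ≠ 0, so rank(C) = 2.
rank(C) = 2 < n = 3, so the pair (A, B) is not completely controllable.

2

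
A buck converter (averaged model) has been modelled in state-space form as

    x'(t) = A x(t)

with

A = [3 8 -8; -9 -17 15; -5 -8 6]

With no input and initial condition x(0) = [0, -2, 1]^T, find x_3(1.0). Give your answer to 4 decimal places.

2.3022

det(sI - A) = s^3 - (tr A)s^2 + (M11 + M22 + M33)s - det A, where Mii is the 2×2 principal minor of A obtained by deleting row i and column i.
tr A = 3 + (-17) + 6 = -8; M11 = (-17)·6 - 15·(-8) = -102 - (-120) = 18; M22 = 3·6 - (-8)·(-5) = 18 - 40 = -22; M33 = 3·(-17) - 8·(-9) = -51 - (-72) = 21; sum of minors = 17.
det A = 3·((-17)·6 - 15·(-8)) - 8·((-9)·6 - 15·(-5)) + (-8)·((-9)·(-8) - (-17)·(-5)) = 3·18 - 8·21 + (-8)·(-13) = -10.
So p(s) = det(sI - A) = s^3 + 8s^2 + 17s + 10.
Rational-root test: any integer root divides 10. Testing small divisors, s = -1 works: p(-1) = -1 + 8 + (-17) + 10 = 0, so (s + 1) is a factor.
Dividing, p(s) = (s + 1)(s^2 + 7s + 10).
Factor s^2 + 7s + 10: two numbers with sum -7 and product 10 are -2 and -5, so s^2 + 7s + 10 = (s + 2)(s + 5).
Hence p(s) = (s + 1) (s + 2) (s + 5), with roots -5, -2, -1.
The eigenvalues -5, -2, -1 are distinct and real, so A is diagonalisable and x(t) = e^{At} x(0) = V diag(e^{λ_i t}) V^{-1} x(0), where the columns of V are the eigenvectors.
λ = -5: A - (-5)I = [[8, 8, -8], [-9, -12, 15], [-5, -8, 11]]. v must be orthogonal to every row; (row 1) × (row 2) = [24, -48, -24], so take v_1 = [-1, 2, 1]^T.
λ = -2: A - (-2)I = [[5, 8, -8], [-9, -15, 15], [-5, -8, 8]]. v must be orthogonal to every row; (row 1) × (row 2) = [0, -3, -3], so take v_2 = [0, 1, 1]^T.
λ = -1: A - (-1)I = [[4, 8, -8], [-9, -16, 15], [-5, -8, 7]]. v must be orthogonal to every row; (row 1) × (row 2) = [-8, 12, 8], so take v_3 = [-2, 3, 2]^T.
V = [v_1 v_2 v_3] = [[-1, 0, -2], [2, 1, 3], [1, 1, 2]] has det V = -1, so V^{-1} = adj(V)/det V = [[1, 2, -2], [1, 0, 1], [-1, -1, 1]].
Modal coordinates z(0) = V^{-1} x(0): 1·0 + 2·(-2) + (-2)·1 = -6; 1·0 + 0·(-2) + 1·1 = 1; (-1)·0 + (-1)·(-2) + 1·1 = 3; so z(0) = [-6, 1, 3]^T.
x_3(t) = Σ_i (v_i)_3 · z_i(0) · e^{λ_i t} (row 3 of V times the modal terms).
x_3(1.0) = 1·(-6)·e^{-5·1.0} + 1·1·e^{-2·1.0} + 2·3·e^{-1·1.0} = (-6)·0.006738 + 1·0.135335 + 6·0.367879 = 2.3022.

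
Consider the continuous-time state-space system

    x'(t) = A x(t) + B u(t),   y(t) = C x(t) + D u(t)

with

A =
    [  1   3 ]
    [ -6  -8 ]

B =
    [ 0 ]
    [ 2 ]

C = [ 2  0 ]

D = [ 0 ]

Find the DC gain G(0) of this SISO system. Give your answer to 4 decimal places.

G(0) = C(-A)^{-1}B + D = -C A^{-1} B + D.
det A = 10, so A^{-1} = (1/10)·adj(A) = [[-4/5, -3/10], [3/5, 1/10]]
A^{-1} B = [-3/5, 1/5]^T
C A^{-1} B = -6/5
G(0) = D - C A^{-1} B = 0 - (-6/5) = 6/5 ≈ 1.2000

1.2000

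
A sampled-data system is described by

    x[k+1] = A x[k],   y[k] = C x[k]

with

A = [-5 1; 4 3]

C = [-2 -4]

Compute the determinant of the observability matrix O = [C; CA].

CA = [[-6, -14]]
Observability matrix O = [C; CA] = [[-2, -4], [-6, -14]]
det(O) = (-2)·(-14) - (-4)·(-6) = 28 - 24 = 4
Since det(O) ≠ 0, rank(O) = 2 and the system is completely observable.

4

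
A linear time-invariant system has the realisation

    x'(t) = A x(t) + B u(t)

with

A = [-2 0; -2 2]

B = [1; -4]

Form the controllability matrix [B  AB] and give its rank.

AB = [[-2], [-10]]
Controllability matrix C = [B  AB] = [[1, -2], [-4, -10]]
det(C) = 1·(-10) - (-2)·(-4) = -10 - 8 = -18 ≠ 0, so rank(C) = 2.
rank(C) = 2 = n, so the pair (A, B) is completely controllable.

2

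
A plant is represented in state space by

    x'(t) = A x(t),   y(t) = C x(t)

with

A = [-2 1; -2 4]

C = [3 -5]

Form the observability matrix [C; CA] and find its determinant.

-31

CA = [[4, -17]]
Observability matrix O = [C; CA] = [[3, -5], [4, -17]]
det(O) = 3·(-17) - (-5)·4 = -51 - (-20) = -31
Since det(O) ≠ 0, rank(O) = 2 and the system is completely observable.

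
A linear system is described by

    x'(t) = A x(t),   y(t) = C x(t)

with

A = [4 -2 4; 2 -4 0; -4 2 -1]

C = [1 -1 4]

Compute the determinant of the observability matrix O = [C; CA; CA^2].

CA = [[-14, 10, 0]]
CA^2 = [[-36, -12, -56]]
Observability matrix O = [C; CA; CA^2] = [[1, -1, 4], [-14, 10, 0], [-36, -12, -56]]
Expanding along the first row, det(O) = 1·(10·(-56) - 0·(-12)) - (-1)·((-14)·(-56) - 0·(-36)) + 4·((-14)·(-12) - 10·(-36)) = 1·(-560) - (-1)·784 + 4·528 = 2336
Since det(O) ≠ 0, rank(O) = 3 and the system is completely observable.

2336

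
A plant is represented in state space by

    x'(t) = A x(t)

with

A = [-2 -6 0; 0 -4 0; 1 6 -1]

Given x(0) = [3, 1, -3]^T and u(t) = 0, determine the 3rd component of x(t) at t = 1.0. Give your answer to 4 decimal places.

-0.0549

det(sI - A) = s^3 - (tr A)s^2 + (M11 + M22 + M33)s - det A, where Mii is the 2×2 principal minor of A obtained by deleting row i and column i.
tr A = (-2) + (-4) + (-1) = -7; M11 = (-4)·(-1) - 0·6 = 4 - 0 = 4; M22 = (-2)·(-1) - 0·1 = 2 - 0 = 2; M33 = (-2)·(-4) - (-6)·0 = 8 - 0 = 8; sum of minors = 14.
det A = (-2)·((-4)·(-1) - 0·6) - (-6)·(0·(-1) - 0·1) + 0·(0·6 - (-4)·1) = (-2)·4 - (-6)·0 + 0·4 = -8.
So p(s) = det(sI - A) = s^3 + 7s^2 + 14s + 8.
Rational-root test: any integer root divides 8. Testing small divisors, s = -1 works: p(-1) = -1 + 7 + (-14) + 8 = 0, so (s + 1) is a factor.
Dividing, p(s) = (s + 1)(s^2 + 6s + 8).
Factor s^2 + 6s + 8: two numbers with sum -6 and product 8 are -2 and -4, so s^2 + 6s + 8 = (s + 2)(s + 4).
Hence p(s) = (s + 1) (s + 2) (s + 4), with roots -4, -2, -1.
The eigenvalues -4, -2, -1 are distinct and real, so A is diagonalisable and x(t) = e^{At} x(0) = V diag(e^{λ_i t}) V^{-1} x(0), where the columns of V are the eigenvectors.
λ = -4: A - (-4)I = [[2, -6, 0], [0, 0, 0], [1, 6, 3]]. v must be orthogonal to every row; (row 1) × (row 3) = [-18, -6, 18], so take v_1 = [3, 1, -3]^T.
λ = -2: A - (-2)I = [[0, -6, 0], [0, -2, 0], [1, 6, 1]]. v must be orthogonal to every row; (row 1) × (row 3) = [-6, 0, 6], so take v_2 = [-1, 0, 1]^T.
λ = -1: A - (-1)I = [[-1, -6, 0], [0, -3, 0], [1, 6, 0]]. v must be orthogonal to every row; (row 1) × (row 2) = [0, 0, 3], so take v_3 = [0, 0, 1]^T.
V = [v_1 v_2 v_3] = [[3, -1, 0], [1, 0, 0], [-3, 1, 1]] has det V = 1, so V^{-1} = adj(V)/det V = [[0, 1, 0], [-1, 3, 0], [1, 0, 1]].
Modal coordinates z(0) = V^{-1} x(0): 0·3 + 1·1 + 0·(-3) = 1; (-1)·3 + 3·1 + 0·(-3) = 0; 1·3 + 0·1 + 1·(-3) = 0; so z(0) = [1, 0, 0]^T.
x_3(t) = Σ_i (v_i)_3 · z_i(0) · e^{λ_i t} (row 3 of V times the modal terms).
x_3(1.0) = (-3)·1·e^{-4·1.0} + 1·0·e^{-2·1.0} + 1·0·e^{-1·1.0} = (-3)·0.018316 + 0·0.135335 + 0·0.367879 = -0.0549.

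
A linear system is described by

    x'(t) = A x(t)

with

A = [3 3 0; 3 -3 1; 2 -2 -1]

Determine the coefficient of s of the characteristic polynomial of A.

Expand det(sI - A) for the 3×3 matrix.
p(s) = s^3 + s^2 - 16s - 30.
(Check: constant term = det(-A) = (-1)^3 det A = -30; coefficient of s^2 = -tr A = 1.)
The coefficient of s is -16.

-16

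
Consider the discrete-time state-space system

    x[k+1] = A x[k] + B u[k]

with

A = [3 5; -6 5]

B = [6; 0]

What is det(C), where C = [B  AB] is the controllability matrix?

-216

AB = [[18], [-36]]
Controllability matrix C = [B  AB] = [[6, 18], [0, -36]]
det(C) = 6·(-36) - 18·0 = -216 - 0 = -216
Since det(C) ≠ 0, rank(C) = 2 and the system is completely controllable.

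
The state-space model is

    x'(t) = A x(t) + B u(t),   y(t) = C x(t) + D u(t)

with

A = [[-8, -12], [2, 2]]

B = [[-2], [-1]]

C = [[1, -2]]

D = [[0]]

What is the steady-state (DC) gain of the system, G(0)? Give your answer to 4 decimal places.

5.0000

G(0) = C(-A)^{-1}B + D = -C A^{-1} B + D.
det A = 8, so A^{-1} = (1/8)·adj(A) = [[1/4, 3/2], [-1/4, -1]]
A^{-1} B = [-2, 3/2]^T
C A^{-1} B = -5
G(0) = D - C A^{-1} B = 0 - (-5) = 5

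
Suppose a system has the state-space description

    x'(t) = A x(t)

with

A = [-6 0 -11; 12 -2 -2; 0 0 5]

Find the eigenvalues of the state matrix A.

det(sI - A) = s^3 - (tr A)s^2 + (M11 + M22 + M33)s - det A, where Mii is the 2×2 principal minor of A obtained by deleting row i and column i.
tr A = (-6) + (-2) + 5 = -3; M11 = (-2)·5 - (-2)·0 = -10 - 0 = -10; M22 = (-6)·5 - (-11)·0 = -30 - 0 = -30; M33 = (-6)·(-2) - 0·12 = 12 - 0 = 12; sum of minors = -28.
det A = (-6)·((-2)·5 - (-2)·0) - 0·(12·5 - (-2)·0) + (-11)·(12·0 - (-2)·0) = (-6)·(-10) - 0·60 + (-11)·0 = 60.
So p(s) = det(sI - A) = s^3 + 3s^2 - 28s - 60.
Rational-root test: any integer root divides -60. Testing small divisors, s = -2 works: p(-2) = -8 + 12 + 56 + (-60) = 0, so (s + 2) is a factor.
Dividing, p(s) = (s + 2)(s^2 + s - 30).
Factor s^2 + s - 30: two numbers with sum -1 and product -30 are 5 and -6, so s^2 + s - 30 = (s - 5)(s + 6).
Hence p(s) = (s - 5) (s + 2) (s + 6), with roots -6, -2, 5.
At least one eigenvalue has non-negative real part, so the system is not asymptotically stable.

-6, -2, 5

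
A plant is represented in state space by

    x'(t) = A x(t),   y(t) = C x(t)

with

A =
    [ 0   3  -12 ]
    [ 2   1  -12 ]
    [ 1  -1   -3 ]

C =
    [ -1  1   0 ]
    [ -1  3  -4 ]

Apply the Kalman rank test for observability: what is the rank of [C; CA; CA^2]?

2

CA = [[2, -2, 0], [2, 4, -12]]
CA^2 = [[-4, 4, 0], [-4, 22, -36]]
Observability matrix O = [C; CA; CA^2] = [[-1, 1, 0], [-1, 3, -4], [2, -2, 0], [2, 4, -12], [-4, 4, 0], [-4, 22, -36]]
The columns c1, c2, c3 of O are linearly dependent: 2·c1 + 2·c2 + c3 = 0 (check each entry), so rank(O) ≤ 2.
The 2×2 minor from rows 1, 2, columns 1, 2 is (-1)·3 - 1·(-1) = -3 - (-1) = -2 ≠ 0, so rank(O) = 2.
rank(O) = 2 < n = 3, so the pair (A, C) is not completely observable.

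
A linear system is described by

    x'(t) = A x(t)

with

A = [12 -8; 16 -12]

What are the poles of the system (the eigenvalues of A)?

-4, 4

det(sI - A) = s^2 - (tr A)s + det A, with tr A = 12 + (-12) = 0 and det A = 12·(-12) - (-8)·16 = -144 - (-128) = -16.
So p(s) = det(sI - A) = s^2 - 16.
Factor s^2 - 16: two numbers with sum 0 and product -16 are 4 and -4, so s^2 - 16 = (s - 4)(s + 4).
Hence p(s) = (s - 4) (s + 4), with roots -4, 4.
At least one eigenvalue has non-negative real part, so the system is not asymptotically stable.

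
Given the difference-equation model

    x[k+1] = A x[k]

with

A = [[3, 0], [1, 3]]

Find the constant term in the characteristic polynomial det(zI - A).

9

For a 2×2 matrix, det(zI - A) = z^2 - (tr A)z + det A.
tr A = 6, det A = 9.
So p(z) = z^2 - 6z + 9.
The constant term is 9.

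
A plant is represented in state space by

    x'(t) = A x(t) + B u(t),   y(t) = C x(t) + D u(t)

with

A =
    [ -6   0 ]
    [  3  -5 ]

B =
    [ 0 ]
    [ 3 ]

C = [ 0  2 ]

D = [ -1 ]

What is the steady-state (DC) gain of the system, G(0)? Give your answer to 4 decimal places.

G(0) = C(-A)^{-1}B + D = -C A^{-1} B + D.
det A = 30, so A^{-1} = (1/30)·adj(A) = [[-1/6, 0], [-1/10, -1/5]]
A^{-1} B = [0, -3/5]^T
C A^{-1} B = -6/5
G(0) = D - C A^{-1} B = -1 - (-6/5) = 1/5 ≈ 0.2000

0.2000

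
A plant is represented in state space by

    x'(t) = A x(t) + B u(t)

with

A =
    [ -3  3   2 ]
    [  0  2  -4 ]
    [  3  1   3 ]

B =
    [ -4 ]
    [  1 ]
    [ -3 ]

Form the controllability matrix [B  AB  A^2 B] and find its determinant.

-10871

AB = [[9], [14], [-20]]
A^2B = [[-25], [108], [-19]]
Controllability matrix C = [B  AB  A^2B] = [[-4, 9, -25], [1, 14, 108], [-3, -20, -19]]
Expanding along the first row, det(C) = (-4)·(14·(-19) - 108·(-20)) - 9·(1·(-19) - 108·(-3)) + (-25)·(1·(-20) - 14·(-3)) = (-4)·1894 - 9·305 + (-25)·22 = -10871
Since det(C) ≠ 0, rank(C) = 3 and the system is completely controllable.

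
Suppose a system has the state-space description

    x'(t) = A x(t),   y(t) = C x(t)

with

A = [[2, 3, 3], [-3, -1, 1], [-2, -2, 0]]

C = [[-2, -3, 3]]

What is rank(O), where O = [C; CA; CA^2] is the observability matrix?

3

CA = [[-1, -9, -9]]
CA^2 = [[43, 24, -12]]
Observability matrix O = [C; CA; CA^2] = [[-2, -3, 3], [-1, -9, -9], [43, 24, -12]]
det(O) = (-2)·((-9)·(-12) - (-9)·24) - (-3)·((-1)·(-12) - (-9)·43) + 3·((-1)·24 - (-9)·43) = (-2)·324 - (-3)·399 + 3·363 = 1638 ≠ 0, so rank(O) = 3.
rank(O) = 3 = n, so the pair (A, C) is completely observable.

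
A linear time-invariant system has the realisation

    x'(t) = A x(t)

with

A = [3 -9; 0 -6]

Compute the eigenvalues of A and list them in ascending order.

-6, 3

det(sI - A) = s^2 - (tr A)s + det A, with tr A = 3 + (-6) = -3 and det A = 3·(-6) - (-9)·0 = -18 - 0 = -18.
So p(s) = det(sI - A) = s^2 + 3s - 18.
Factor s^2 + 3s - 18: two numbers with sum -3 and product -18 are 3 and -6, so s^2 + 3s - 18 = (s - 3)(s + 6).
Hence p(s) = (s - 3) (s + 6), with roots -6, 3.
At least one eigenvalue has non-negative real part, so the system is not asymptotically stable.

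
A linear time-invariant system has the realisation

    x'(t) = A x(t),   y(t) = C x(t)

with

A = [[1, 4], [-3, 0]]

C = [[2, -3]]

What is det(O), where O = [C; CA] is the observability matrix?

CA = [[11, 8]]
Observability matrix O = [C; CA] = [[2, -3], [11, 8]]
det(O) = 2·8 - (-3)·11 = 16 - (-33) = 49
Since det(O) ≠ 0, rank(O) = 2 and the system is completely observable.

49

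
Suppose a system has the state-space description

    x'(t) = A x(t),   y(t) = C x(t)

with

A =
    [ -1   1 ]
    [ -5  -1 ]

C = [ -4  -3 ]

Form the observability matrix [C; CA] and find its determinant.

CA = [[19, -1]]
Observability matrix O = [C; CA] = [[-4, -3], [19, -1]]
det(O) = (-4)·(-1) - (-3)·19 = 4 - (-57) = 61
Since det(O) ≠ 0, rank(O) = 2 and the system is completely observable.

61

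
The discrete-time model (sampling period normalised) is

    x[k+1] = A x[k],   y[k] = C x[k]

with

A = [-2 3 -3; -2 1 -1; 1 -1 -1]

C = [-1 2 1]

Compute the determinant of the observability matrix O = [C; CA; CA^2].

37

CA = [[-1, -2, 0]]
CA^2 = [[6, -5, 5]]
Observability matrix O = [C; CA; CA^2] = [[-1, 2, 1], [-1, -2, 0], [6, -5, 5]]
Expanding along the first row, det(O) = (-1)·((-2)·5 - 0·(-5)) - 2·((-1)·5 - 0·6) + 1·((-1)·(-5) - (-2)·6) = (-1)·(-10) - 2·(-5) + 1·17 = 37
Since det(O) ≠ 0, rank(O) = 3 and the system is completely observable.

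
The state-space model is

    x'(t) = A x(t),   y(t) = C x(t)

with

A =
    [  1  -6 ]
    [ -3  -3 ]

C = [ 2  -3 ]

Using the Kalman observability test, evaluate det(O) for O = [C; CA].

CA = [[11, -3]]
Observability matrix O = [C; CA] = [[2, -3], [11, -3]]
det(O) = 2·(-3) - (-3)·11 = -6 - (-33) = 27
Since det(O) ≠ 0, rank(O) = 2 and the system is completely observable.

27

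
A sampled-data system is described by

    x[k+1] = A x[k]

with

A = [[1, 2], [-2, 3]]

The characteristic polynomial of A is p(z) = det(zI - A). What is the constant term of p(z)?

For a 2×2 matrix, det(zI - A) = z^2 - (tr A)z + det A.
tr A = 4, det A = 7.
So p(z) = z^2 - 4z + 7.
The constant term is 7.

7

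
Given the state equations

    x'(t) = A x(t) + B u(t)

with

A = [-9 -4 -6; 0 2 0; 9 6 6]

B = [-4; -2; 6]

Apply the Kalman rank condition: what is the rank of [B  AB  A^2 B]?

AB = [[8], [-4], [-12]]
A^2B = [[16], [-8], [-24]]
Controllability matrix C = [B  AB  A^2B] = [[-4, 8, 16], [-2, -4, -8], [6, -12, -24]]
The rows r1, r2, r3 of C are linearly dependent: 3·r1 + 2·r3 = 0 (check each entry), so rank(C) ≤ 2.
The 2×2 minor from rows 1, 2, columns 1, 2 is (-4)·(-4) - 8·(-2) = 16 - (-16) = 32 ≠ 0, so rank(C) = 2.
rank(C) = 2 < n = 3, so the pair (A, B) is not completely controllable.

2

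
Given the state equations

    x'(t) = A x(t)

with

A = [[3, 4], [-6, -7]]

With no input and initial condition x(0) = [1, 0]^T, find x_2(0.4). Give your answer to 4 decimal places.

det(sI - A) = s^2 - (tr A)s + det A, with tr A = 3 + (-7) = -4 and det A = 3·(-7) - 4·(-6) = -21 - (-24) = 3.
So p(s) = det(sI - A) = s^2 + 4s + 3.
Factor s^2 + 4s + 3: two numbers with sum -4 and product 3 are -1 and -3, so s^2 + 4s + 3 = (s + 1)(s + 3).
Hence p(s) = (s + 1) (s + 3), with roots -3, -1.
The eigenvalues -3, -1 are distinct and real, so A is diagonalisable and x(t) = e^{At} x(0) = V diag(e^{λ_i t}) V^{-1} x(0), where the columns of V are the eigenvectors.
λ = -3: A - (-3)I = [[6, 4], [-6, -4]]. Row 1 gives 6·v1 + 4·v2 = 0, so take v_1 = [2, -3]^T.
λ = -1: A - (-1)I = [[4, 4], [-6, -6]]. Row 1 gives 4·v1 + 4·v2 = 0, so take v_2 = [1, -1]^T.
V = [v_1 v_2] = [[2, 1], [-3, -1]] has det V = 1, so V^{-1} = adj(V)/det V = [[-1, -1], [3, 2]].
Modal coordinates z(0) = V^{-1} x(0): (-1)·1 + (-1)·0 = -1; 3·1 + 2·0 = 3; so z(0) = [-1, 3]^T.
x_2(t) = Σ_i (v_i)_2 · z_i(0) · e^{λ_i t} (row 2 of V times the modal terms).
x_2(0.4) = (-3)·(-1)·e^{-3·0.4} + (-1)·3·e^{-1·0.4} = 3·0.301194 + (-3)·0.670320 = -1.1074.

-1.1074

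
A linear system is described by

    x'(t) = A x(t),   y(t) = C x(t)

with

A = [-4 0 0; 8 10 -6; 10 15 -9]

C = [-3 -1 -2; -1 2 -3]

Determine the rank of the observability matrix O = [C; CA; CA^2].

2

CA = [[-16, -40, 24], [-10, -25, 15]]
CA^2 = [[-16, -40, 24], [-10, -25, 15]]
Observability matrix O = [C; CA; CA^2] = [[-3, -1, -2], [-1, 2, -3], [-16, -40, 24], [-10, -25, 15], [-16, -40, 24], [-10, -25, 15]]
The columns c1, c2, c3 of O are linearly dependent: -c1 + c2 + c3 = 0 (check each entry), so rank(O) ≤ 2.
The 2×2 minor from rows 1, 2, columns 1, 2 is (-3)·2 - (-1)·(-1) = -6 - 1 = -7 ≠ 0, so rank(O) = 2.
rank(O) = 2 < n = 3, so the pair (A, C) is not completely observable.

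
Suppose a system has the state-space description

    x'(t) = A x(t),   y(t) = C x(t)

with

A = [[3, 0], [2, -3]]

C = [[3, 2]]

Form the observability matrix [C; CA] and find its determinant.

CA = [[13, -6]]
Observability matrix O = [C; CA] = [[3, 2], [13, -6]]
det(O) = 3·(-6) - 2·13 = -18 - 26 = -44
Since det(O) ≠ 0, rank(O) = 2 and the system is completely observable.

-44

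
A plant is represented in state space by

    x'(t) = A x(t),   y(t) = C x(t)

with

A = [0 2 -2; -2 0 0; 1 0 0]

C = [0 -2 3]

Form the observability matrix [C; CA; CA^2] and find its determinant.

98

CA = [[7, 0, 0]]
CA^2 = [[0, 14, -14]]
Observability matrix O = [C; CA; CA^2] = [[0, -2, 3], [7, 0, 0], [0, 14, -14]]
Expanding along the first row, det(O) = 0·(0·(-14) - 0·14) - (-2)·(7·(-14) - 0·0) + 3·(7·14 - 0·0) = 0·0 - (-2)·(-98) + 3·98 = 98
Since det(O) ≠ 0, rank(O) = 3 and the system is completely observable.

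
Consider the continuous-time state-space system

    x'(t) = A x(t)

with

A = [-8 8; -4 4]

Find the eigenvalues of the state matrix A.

-4, 0

det(sI - A) = s^2 - (tr A)s + det A, with tr A = (-8) + 4 = -4 and det A = (-8)·4 - 8·(-4) = -32 - (-32) = 0.
So p(s) = det(sI - A) = s^2 + 4s.
Factor s^2 + 4s: two numbers with sum -4 and product 0 are 0 and -4, so s^2 + 4s = s(s + 4).
Hence p(s) = s (s + 4), with roots -4, 0.
At least one eigenvalue has non-negative real part, so the system is not asymptotically stable.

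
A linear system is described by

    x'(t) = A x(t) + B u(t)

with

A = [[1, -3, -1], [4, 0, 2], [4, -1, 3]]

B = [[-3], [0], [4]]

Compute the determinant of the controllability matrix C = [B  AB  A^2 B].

AB = [[-7], [-4], [0]]
A^2B = [[5], [-28], [-24]]
Controllability matrix C = [B  AB  A^2B] = [[-3, -7, 5], [0, -4, -28], [4, 0, -24]]
Expanding along the first row, det(C) = (-3)·((-4)·(-24) - (-28)·0) - (-7)·(0·(-24) - (-28)·4) + 5·(0·0 - (-4)·4) = (-3)·96 - (-7)·112 + 5·16 = 576
Since det(C) ≠ 0, rank(C) = 3 and the system is completely controllable.

576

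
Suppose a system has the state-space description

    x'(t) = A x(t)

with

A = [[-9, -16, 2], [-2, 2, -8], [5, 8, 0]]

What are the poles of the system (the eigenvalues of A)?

-6, -2, 1

det(sI - A) = s^3 - (tr A)s^2 + (M11 + M22 + M33)s - det A, where Mii is the 2×2 principal minor of A obtained by deleting row i and column i.
tr A = (-9) + 2 + 0 = -7; M11 = 2·0 - (-8)·8 = 0 - (-64) = 64; M22 = (-9)·0 - 2·5 = 0 - 10 = -10; M33 = (-9)·2 - (-16)·(-2) = -18 - 32 = -50; sum of minors = 4.
det A = (-9)·(2·0 - (-8)·8) - (-16)·((-2)·0 - (-8)·5) + 2·((-2)·8 - 2·5) = (-9)·64 - (-16)·40 + 2·(-26) = 12.
So p(s) = det(sI - A) = s^3 + 7s^2 + 4s - 12.
Rational-root test: any integer root divides -12. Testing small divisors, s = 1 works: p(1) = 1 + 7 + 4 + (-12) = 0, so (s - 1) is a factor.
Dividing, p(s) = (s - 1)(s^2 + 8s + 12).
Factor s^2 + 8s + 12: two numbers with sum -8 and product 12 are -2 and -6, so s^2 + 8s + 12 = (s + 2)(s + 6).
Hence p(s) = (s - 1) (s + 2) (s + 6), with roots -6, -2, 1.
At least one eigenvalue has non-negative real part, so the system is not asymptotically stable.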